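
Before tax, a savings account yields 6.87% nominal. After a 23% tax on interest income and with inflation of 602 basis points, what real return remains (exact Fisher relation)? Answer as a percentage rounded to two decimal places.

-0.69%

After-tax nominal return = 6.87% × (1 − 0.23) = 5.2899%.
1 + r = 1.052899 / 1.06020 = 0.993114
After-tax real rate = 0.993114 − 1 → -0.69%.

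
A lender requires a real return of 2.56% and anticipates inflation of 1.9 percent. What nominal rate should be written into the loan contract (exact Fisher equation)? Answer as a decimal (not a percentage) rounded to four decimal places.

0.0451

(1 + i) = (1 + r)(1 + π) = 1.02560 × 1.01900 = 1.0450864
i = 1.0450864 − 1, so the required nominal rate is 0.0451.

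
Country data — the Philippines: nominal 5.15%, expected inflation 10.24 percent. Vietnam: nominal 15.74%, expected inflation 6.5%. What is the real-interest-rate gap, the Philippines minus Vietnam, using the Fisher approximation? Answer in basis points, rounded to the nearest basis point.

The Philippines: 5.15% − 10.24% = -5.090%
Vietnam: 15.74% − 6.5% = 9.240%
Differential = -14.330% → -1433 basis points.

-1433 basis points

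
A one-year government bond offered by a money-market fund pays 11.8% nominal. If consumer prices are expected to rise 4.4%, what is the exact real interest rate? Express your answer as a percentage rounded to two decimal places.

7.09%

By the Fisher equation, 1 + r = (1 + i)/(1 + π).
1 + r = 1.11800 / 1.04400 = 1.070881
r = 1.070881 − 1 = 7.0881%, i.e. 7.09%.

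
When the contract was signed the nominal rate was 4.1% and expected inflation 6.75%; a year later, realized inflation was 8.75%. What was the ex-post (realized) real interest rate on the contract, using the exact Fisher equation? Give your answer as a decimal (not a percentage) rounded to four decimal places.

Ex-post: (1 + 0.0410)/(1 + 0.0875) − 1 = -4.2759%
So the realized real rate is -0.0428.

-0.0428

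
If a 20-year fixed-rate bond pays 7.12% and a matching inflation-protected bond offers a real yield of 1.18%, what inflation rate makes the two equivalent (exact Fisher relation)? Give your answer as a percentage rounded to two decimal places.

5.87%

(1 + π) = (1 + i)/(1 + r) = 1.07120 / 1.01180 = 1.058707
Break-even inflation = 1.058707 − 1 → 5.87%.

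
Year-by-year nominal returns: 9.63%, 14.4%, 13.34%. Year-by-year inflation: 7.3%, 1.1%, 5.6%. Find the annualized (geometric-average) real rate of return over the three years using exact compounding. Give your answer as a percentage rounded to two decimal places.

7.46%

Compound the nominal returns: 1.0963 × 1.1440 × 1.1334 = 1.42147310.
Compound inflation: 1.0730 × 1.0110 × 1.0560 = 1.14555197.
Deflate: 1.42147310 / 1.14555197 = 1.24086305.
Annualized real rate = 1.24086305^(1/3) − 1 = 7.4586% → 7.46%.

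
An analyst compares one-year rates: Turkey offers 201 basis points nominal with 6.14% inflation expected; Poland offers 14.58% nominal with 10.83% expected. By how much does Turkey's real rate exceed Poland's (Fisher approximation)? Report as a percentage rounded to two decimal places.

Turkey: 2.01% − 6.14% = -4.130%
Poland: 14.58% − 10.83% = 3.750%
Differential = -7.880% → -7.88%.

-7.88%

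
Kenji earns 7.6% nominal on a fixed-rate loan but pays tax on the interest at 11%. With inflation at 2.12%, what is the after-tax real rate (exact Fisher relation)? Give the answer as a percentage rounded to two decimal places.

After-tax nominal return = 7.6% × (1 − 0.11) = 6.7640%.
1 + r = 1.06764 / 1.02120 = 1.045476
After-tax real rate = 1.045476 − 1 → 4.55%.

4.55%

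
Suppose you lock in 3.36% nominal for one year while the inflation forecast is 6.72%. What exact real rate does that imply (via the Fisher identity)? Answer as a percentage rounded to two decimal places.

-3.15%

1 + r = 1.03360 / 1.06720 = 0.968516
r = 0.968516 − 1 = -3.1484%, i.e. -3.15%.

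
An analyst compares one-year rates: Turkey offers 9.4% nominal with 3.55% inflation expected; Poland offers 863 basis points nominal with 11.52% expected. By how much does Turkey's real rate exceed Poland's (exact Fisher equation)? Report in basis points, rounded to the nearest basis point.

824 basis points

Turkey: (1 + 0.0940)/(1 + 0.0355) − 1 = 5.6494%
Poland: (1 + 0.0863)/(1 + 0.1152) − 1 = -2.5915%
Differential = 5.6494% − (-2.5915%) = 8.2409% → 824 basis points.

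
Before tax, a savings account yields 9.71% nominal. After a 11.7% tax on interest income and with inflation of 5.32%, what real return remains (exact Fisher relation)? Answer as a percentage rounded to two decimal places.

3.09%

After-tax nominal return = 9.71% × (1 − 0.117) = 8.57393%.
1 + r = 1.0857393 / 1.05320 = 1.030896
After-tax real rate = 1.030896 − 1 → 3.09%.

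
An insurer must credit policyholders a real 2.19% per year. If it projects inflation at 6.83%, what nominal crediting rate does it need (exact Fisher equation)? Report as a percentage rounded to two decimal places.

(1 + i) = (1 + r)(1 + π) = 1.02190 × 1.06830 = 1.09169577
i = 1.09169577 − 1, so the required nominal rate is 9.17%.

9.17%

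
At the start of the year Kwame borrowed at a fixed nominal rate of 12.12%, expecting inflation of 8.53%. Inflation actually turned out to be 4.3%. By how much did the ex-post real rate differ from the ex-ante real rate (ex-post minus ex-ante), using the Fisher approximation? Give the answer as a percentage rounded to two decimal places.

4.23%

Ex-ante: 12.12% − 8.53% = 3.590%
Ex-post: 12.12% − 4.3% = 7.820%
Difference (ex-post − ex-ante) = 4.2300% → 4.23%.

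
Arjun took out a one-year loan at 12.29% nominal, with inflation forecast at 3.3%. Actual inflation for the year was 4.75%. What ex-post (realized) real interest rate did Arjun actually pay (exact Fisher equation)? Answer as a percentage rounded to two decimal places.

7.20%

Ex-post: (1 + 0.1229)/(1 + 0.0475) − 1 = 7.1981%
So the realized real rate is 7.20%.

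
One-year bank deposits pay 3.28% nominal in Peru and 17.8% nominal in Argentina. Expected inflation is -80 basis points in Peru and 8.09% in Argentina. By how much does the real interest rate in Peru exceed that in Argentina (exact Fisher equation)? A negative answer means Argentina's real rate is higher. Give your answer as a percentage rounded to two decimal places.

Peru: (1 + 0.0328)/(1 − 0.0080) − 1 = 4.1129%
Argentina: (1 + 0.1780)/(1 + 0.0809) − 1 = 8.9833%
Differential = 4.1129% − 8.9833% = -4.8704% → -4.87%.

-4.87%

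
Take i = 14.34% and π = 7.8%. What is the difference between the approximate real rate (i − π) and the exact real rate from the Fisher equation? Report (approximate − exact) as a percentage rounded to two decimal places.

0.47%

Approximate: r ≈ 14.340% − 7.800% = 6.5400%
Exact: (1 + 0.1434)/(1 + 0.0780) − 1 = 6.0668%
Error = 6.5400% − 6.0668% = 0.4732% → 0.47%.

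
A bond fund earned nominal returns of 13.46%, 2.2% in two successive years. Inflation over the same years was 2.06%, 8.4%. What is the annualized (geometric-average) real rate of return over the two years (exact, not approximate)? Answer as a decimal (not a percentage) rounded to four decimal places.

0.0238

Nominal growth factor = 1.1346 × 1.0220 = 1.15956120
Price-level growth factor = 1.0206 × 1.0840 = 1.10633040
Real growth factor = 1.15956120 / 1.10633040 = 1.04811474
Annualized real rate = 1.04811474^(1/2) − 1 = 2.3775% → 0.0238.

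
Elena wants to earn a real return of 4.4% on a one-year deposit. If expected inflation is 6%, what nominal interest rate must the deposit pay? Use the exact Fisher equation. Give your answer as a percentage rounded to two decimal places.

10.66%

(1 + i) = (1 + r)(1 + π) = 1.04400 × 1.06000 = 1.10664
i = 1.10664 − 1, so the required nominal rate is 10.66%.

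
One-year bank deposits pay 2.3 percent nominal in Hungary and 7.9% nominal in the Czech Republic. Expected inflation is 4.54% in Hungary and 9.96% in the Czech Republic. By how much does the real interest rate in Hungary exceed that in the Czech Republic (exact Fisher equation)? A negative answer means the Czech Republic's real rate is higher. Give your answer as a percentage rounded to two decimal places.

-0.27%

Hungary: (1 + 0.0230)/(1 + 0.0454) − 1 = -2.1427%
The Czech Republic: (1 + 0.0790)/(1 + 0.0996) − 1 = -1.8734%
Differential = -2.1427% − (-1.8734%) = -0.2693% → -0.27%.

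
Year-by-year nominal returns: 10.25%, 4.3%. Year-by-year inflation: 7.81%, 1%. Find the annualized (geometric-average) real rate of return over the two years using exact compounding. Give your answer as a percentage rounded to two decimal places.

2.76%

Compound the nominal returns: 1.1025 × 1.0430 = 1.14990750.
Compound inflation: 1.0781 × 1.0100 = 1.08888100.
Deflate: 1.14990750 / 1.08888100 = 1.05604515.
Annualized real rate = 1.05604515^(1/2) − 1 = 2.7641% → 2.76%.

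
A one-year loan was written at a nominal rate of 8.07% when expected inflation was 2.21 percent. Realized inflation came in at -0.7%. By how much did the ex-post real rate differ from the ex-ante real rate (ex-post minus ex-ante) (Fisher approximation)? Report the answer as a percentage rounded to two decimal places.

2.91%

Ex-ante: 8.07% − 2.21% = 5.860%
Ex-post: 8.07% − (-0.7%) = 8.770%
Difference (ex-post − ex-ante) = 2.9100% → 2.91%.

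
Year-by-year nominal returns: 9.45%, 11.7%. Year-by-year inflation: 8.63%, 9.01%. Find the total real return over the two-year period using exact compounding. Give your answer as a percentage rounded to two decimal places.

Compound the nominal returns: 1.0945 × 1.1170 = 1.222557.
Compound inflation: 1.0863 × 1.0901 = 1.184176.
Deflate: 1.222557 / 1.184176 = 1.032411.
Total real return = 1.032411 − 1 → 3.24%.

3.24%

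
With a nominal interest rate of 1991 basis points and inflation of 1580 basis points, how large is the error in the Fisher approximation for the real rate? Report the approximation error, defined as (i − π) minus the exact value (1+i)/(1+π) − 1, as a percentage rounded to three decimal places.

0.561%

Approximate: r ≈ 19.910% − 15.800% = 4.1100%
Exact: (1 + 0.1991)/(1 + 0.1580) − 1 = 3.5492%
Error = 4.1100% − 3.5492% = 0.5608% → 0.561%.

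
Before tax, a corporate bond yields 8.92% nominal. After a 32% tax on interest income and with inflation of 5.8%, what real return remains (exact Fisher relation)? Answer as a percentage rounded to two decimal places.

0.25%

After-tax nominal return = 8.92% × (1 − 0.32) = 6.0656%.
1 + r = 1.060656 / 1.05800 = 1.002510
After-tax real rate = 1.002510 − 1 → 0.25%.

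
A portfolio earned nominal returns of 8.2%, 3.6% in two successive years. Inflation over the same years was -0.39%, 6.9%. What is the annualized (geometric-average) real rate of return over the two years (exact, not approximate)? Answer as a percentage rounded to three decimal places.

Nominal growth factor = 1.0820 × 1.0360 = 1.12095200
Price-level growth factor = 0.9961 × 1.0690 = 1.06483090
Real growth factor = 1.12095200 / 1.06483090 = 1.05270424
Annualized real rate = 1.05270424^(1/2) − 1 = 2.6014% → 2.601%.

2.601%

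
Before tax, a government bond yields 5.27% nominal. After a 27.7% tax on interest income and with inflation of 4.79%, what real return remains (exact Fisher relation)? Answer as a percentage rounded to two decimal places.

After-tax nominal return = 5.27% × (1 − 0.277) = 3.81021%.
1 + r = 1.0381021 / 1.04790 = 0.99064997
After-tax real rate = 0.99064997 − 1 → -0.94%.

-0.94%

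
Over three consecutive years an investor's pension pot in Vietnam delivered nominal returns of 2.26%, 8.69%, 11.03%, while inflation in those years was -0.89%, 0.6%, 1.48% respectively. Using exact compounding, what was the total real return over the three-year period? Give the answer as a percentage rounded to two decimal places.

21.97%

Nominal growth factor = 1.0226 × 1.0869 × 1.1103 = 1.234058
Price-level growth factor = 0.9911 × 1.0060 × 1.0148 = 1.011803
Real growth factor = 1.234058 / 1.011803 = 1.219663
Total real return = 1.219663 − 1 → 21.97%.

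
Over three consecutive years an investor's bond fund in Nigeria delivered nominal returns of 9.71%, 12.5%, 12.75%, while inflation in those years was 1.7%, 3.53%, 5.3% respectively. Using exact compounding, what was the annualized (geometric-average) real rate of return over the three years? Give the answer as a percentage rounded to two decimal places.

Compound the nominal returns: 1.0971 × 1.1250 × 1.1275 = 1.39160278.
Compound inflation: 1.0170 × 1.0353 × 1.0530 = 1.10870381.
Deflate: 1.39160278 / 1.10870381 = 1.25516191.
Annualized real rate = 1.25516191^(1/3) − 1 = 7.8698% → 7.87%.

7.87%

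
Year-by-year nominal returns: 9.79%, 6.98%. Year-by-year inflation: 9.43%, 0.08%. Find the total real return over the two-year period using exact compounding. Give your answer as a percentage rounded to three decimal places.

Compound the nominal returns: 1.0979 × 1.0698 = 1.174533.
Compound inflation: 1.0943 × 1.0008 = 1.095175.
Deflate: 1.174533 / 1.095175 = 1.072461.
Total real return = 1.072461 − 1 → 7.246%.

7.246%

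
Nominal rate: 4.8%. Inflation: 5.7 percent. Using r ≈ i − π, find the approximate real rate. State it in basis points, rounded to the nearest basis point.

-90 basis points

r ≈ i − π = 4.8% − 5.7% = -90 basis points.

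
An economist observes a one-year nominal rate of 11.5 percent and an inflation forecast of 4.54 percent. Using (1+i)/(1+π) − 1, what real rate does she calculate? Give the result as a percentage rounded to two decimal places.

6.66%

By the Fisher identity, 1 + r = (1 + i)/(1 + π).
1 + r = 1.11500 / 1.04540 = 1.066577
r = 1.066577 − 1 = 6.6577%, i.e. 6.66%.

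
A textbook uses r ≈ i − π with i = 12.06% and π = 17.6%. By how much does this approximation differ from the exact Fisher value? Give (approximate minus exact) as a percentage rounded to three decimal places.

-0.829%

Approximate: r ≈ 12.060% − 17.600% = -5.5400%
Exact: (1 + 0.1206)/(1 + 0.1760) − 1 = -4.7109%
Error = -5.5400% − (-4.7109%) = -0.8291% → -0.829%.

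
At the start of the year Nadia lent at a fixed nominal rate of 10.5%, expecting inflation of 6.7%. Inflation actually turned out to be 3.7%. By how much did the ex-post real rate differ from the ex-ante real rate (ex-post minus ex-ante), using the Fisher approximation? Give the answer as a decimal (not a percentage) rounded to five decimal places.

0.03000

Ex-ante: 10.5% − 6.7% = 3.800%
Ex-post: 10.5% − 3.7% = 6.800%
Difference (ex-post − ex-ante) = 3.0000% → 0.03000.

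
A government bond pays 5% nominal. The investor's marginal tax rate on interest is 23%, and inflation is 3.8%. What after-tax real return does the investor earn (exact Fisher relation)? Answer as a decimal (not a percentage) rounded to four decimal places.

0.0005

After-tax nominal return = 5% × (1 − 0.23) = 3.8500%.
1 + r = 1.03850 / 1.03800 = 1.000482
After-tax real rate = 1.000482 − 1 → 0.0005.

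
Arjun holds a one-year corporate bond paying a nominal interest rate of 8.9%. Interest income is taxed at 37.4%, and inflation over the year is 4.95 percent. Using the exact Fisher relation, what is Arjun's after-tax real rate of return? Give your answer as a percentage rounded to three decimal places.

After-tax nominal return = 8.9% × (1 − 0.374) = 5.5714%.
1 + r = 1.055714 / 1.04950 = 1.005921
After-tax real rate = 1.005921 − 1 → 0.592%.

0.592%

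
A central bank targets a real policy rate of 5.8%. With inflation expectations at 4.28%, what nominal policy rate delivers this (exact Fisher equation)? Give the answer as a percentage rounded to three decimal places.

(1 + i) = (1 + r)(1 + π) = 1.05800 × 1.04280 = 1.1032824
i = 1.1032824 − 1, so the required nominal rate is 10.328%.

10.328%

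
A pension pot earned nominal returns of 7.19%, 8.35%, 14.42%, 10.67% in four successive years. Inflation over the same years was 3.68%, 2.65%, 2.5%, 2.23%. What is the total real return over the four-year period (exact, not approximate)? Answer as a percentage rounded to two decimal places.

Nominal growth factor = 1.0719 × 1.0835 × 1.1442 × 1.1067 = 1.470669
Price-level growth factor = 1.0368 × 1.0265 × 1.0250 × 1.0223 = 1.115209
Real growth factor = 1.470669 / 1.115209 = 1.318739
Total real return = 1.318739 − 1 → 31.87%.

31.87%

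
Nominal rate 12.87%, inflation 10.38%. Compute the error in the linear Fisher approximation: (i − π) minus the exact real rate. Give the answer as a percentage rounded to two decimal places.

0.23%

Approximate: r ≈ 12.870% − 10.380% = 2.4900%
Exact: (1 + 0.1287)/(1 + 0.1038) − 1 = 2.2558%
Error = 2.4900% − 2.2558% = 0.2342% → 0.23%.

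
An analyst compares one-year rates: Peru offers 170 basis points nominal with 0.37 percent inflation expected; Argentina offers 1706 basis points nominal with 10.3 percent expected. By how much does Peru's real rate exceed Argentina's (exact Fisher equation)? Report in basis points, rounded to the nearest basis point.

Peru: (1 + 0.0170)/(1 + 0.0037) − 1 = 1.3251%
Argentina: (1 + 0.1706)/(1 + 0.1030) − 1 = 6.1287%
Differential = 1.3251% − 6.1287% = -4.8036% → -480 basis points.

-480 basis points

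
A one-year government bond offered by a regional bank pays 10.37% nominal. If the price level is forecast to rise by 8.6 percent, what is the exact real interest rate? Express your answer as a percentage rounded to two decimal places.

1.63%

1 + r = 1.10370 / 1.08600 = 1.016298
r = 1.016298 − 1 = 1.6298%, i.e. 1.63%.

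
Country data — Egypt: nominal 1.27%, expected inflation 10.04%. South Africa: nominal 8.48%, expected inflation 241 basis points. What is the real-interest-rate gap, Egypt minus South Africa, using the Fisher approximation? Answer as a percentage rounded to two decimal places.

Egypt: 1.27% − 10.04% = -8.770%
South Africa: 8.48% − 2.41% = 6.070%
Differential = -14.840% → -14.84%.

-14.84%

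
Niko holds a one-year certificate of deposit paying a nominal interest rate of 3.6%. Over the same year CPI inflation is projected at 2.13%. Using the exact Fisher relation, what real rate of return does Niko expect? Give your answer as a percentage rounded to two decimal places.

1.44%

1 + r = 1.03600 / 1.02130 = 1.014393
r = 1.014393 − 1 = 1.4393%, i.e. 1.44%.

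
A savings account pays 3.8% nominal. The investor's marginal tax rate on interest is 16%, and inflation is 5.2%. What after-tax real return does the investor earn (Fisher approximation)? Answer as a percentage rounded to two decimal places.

After-tax nominal return = 3.8% × (1 − 0.16) = 3.1920%.
r ≈ 3.1920% − 5.2% → -2.01%.

-2.01%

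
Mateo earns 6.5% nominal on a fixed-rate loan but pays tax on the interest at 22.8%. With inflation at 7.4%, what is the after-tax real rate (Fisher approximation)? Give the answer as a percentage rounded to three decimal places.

After-tax nominal return = 6.5% × (1 − 0.228) = 5.0180%.
r ≈ 5.0180% − 7.4% → -2.382%.

-2.382%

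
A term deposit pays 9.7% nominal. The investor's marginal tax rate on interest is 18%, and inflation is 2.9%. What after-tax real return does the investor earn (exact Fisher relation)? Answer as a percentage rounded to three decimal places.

After-tax nominal return = 9.7% × (1 − 0.18) = 7.9540%.
1 + r = 1.07954 / 1.02900 = 1.049116
After-tax real rate = 1.049116 − 1 → 4.912%.

4.912%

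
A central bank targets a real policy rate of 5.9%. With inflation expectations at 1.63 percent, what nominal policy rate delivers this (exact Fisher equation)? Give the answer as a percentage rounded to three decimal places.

(1 + i) = (1 + r)(1 + π) = 1.05900 × 1.01630 = 1.0762617
i = 1.0762617 − 1, so the required nominal rate is 7.626%.

7.626%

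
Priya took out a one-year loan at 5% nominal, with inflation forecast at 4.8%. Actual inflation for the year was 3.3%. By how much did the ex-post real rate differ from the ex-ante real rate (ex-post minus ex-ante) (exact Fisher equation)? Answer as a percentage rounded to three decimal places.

Ex-ante: (1 + 0.0500)/(1 + 0.0480) − 1 = 0.1908%
Ex-post: (1 + 0.0500)/(1 + 0.0330) − 1 = 1.6457%
Difference (ex-post − ex-ante) = 1.4549% → 1.455%.

1.455%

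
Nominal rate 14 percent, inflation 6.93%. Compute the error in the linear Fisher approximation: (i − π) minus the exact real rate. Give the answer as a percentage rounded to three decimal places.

Approximate: r ≈ 14.000% − 6.930% = 7.0700%
Exact: (1 + 0.1400)/(1 + 0.0693) − 1 = 6.6118%
Error = 7.0700% − 6.6118% = 0.4582% → 0.458%.

0.458%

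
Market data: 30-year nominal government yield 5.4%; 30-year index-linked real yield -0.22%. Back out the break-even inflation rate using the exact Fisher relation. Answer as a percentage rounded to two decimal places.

(1 + π) = (1 + i)/(1 + r) = 1.05400 / 0.99780 = 1.056324
Break-even inflation = 1.056324 − 1 → 5.63%.

5.63%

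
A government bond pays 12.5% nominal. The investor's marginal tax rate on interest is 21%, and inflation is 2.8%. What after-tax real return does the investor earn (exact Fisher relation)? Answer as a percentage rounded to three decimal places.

6.882%

After-tax nominal return = 12.5% × (1 − 0.21) = 9.8750%.
1 + r = 1.09875 / 1.02800 = 1.068823
After-tax real rate = 1.068823 − 1 → 6.882%.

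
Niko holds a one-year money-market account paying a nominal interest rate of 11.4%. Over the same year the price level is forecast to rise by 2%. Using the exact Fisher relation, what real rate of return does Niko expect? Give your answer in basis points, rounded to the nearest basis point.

By the Fisher relation, 1 + r = (1 + i)/(1 + π).
1 + r = 1.11400 / 1.02000 = 1.092157
r = 1.092157 − 1 = 9.2157%, i.e. 922 basis points.

922 basis points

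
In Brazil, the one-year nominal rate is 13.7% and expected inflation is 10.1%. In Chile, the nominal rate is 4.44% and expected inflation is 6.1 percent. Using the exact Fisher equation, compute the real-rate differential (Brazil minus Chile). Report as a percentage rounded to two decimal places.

Brazil: (1 + 0.1370)/(1 + 0.1010) − 1 = 3.2698%
Chile: (1 + 0.0444)/(1 + 0.0610) − 1 = -1.5646%
Differential = 3.2698% − (-1.5646%) = 4.8343% → 4.83%.

4.83%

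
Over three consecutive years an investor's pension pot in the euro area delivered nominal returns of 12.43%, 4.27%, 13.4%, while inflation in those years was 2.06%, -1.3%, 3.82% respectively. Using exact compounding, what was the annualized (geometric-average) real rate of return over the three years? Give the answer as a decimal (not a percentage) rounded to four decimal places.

0.0833

Nominal growth factor = 1.1243 × 1.0427 × 1.1340 = 1.32939683
Price-level growth factor = 1.0206 × 0.9870 × 1.0382 = 1.04581229
Real growth factor = 1.32939683 / 1.04581229 = 1.27116199
Annualized real rate = 1.27116199^(1/3) − 1 = 8.3262% → 0.0833.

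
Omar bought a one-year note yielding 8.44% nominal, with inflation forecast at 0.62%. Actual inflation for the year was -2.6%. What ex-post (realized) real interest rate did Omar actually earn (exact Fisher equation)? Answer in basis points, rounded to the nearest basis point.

Ex-post: (1 + 0.0844)/(1 − 0.0260) − 1 = 11.3347%
So the realized real rate is 1133 basis points.

1133 basis points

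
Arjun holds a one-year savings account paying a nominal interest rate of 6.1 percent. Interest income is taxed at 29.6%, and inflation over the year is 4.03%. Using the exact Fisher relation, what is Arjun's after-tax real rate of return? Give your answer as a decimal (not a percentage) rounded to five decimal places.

0.00254

After-tax nominal return = 6.1% × (1 − 0.296) = 4.2944%.
1 + r = 1.042944 / 1.04030 = 1.002542
After-tax real rate = 1.002542 − 1 → 0.00254.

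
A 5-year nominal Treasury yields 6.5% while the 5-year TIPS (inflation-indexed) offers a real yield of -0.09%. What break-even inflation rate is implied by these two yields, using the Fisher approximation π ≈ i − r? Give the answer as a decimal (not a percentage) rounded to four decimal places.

0.0659

π ≈ i − r = 6.5% − (-0.09%) → 0.0659.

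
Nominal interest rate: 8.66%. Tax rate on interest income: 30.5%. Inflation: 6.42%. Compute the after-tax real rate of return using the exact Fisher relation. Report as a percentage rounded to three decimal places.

After-tax nominal return = 8.66% × (1 − 0.305) = 6.0187%.
1 + r = 1.060187 / 1.06420 = 0.996229
After-tax real rate = 0.996229 − 1 → -0.377%.

-0.377%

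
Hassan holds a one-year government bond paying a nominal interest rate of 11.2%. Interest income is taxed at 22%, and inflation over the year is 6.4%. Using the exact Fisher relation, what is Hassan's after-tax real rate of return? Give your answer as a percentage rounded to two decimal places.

2.20%

After-tax nominal return = 11.2% × (1 − 0.22) = 8.7360%.
1 + r = 1.08736 / 1.06400 = 1.021955
After-tax real rate = 1.021955 − 1 → 2.20%.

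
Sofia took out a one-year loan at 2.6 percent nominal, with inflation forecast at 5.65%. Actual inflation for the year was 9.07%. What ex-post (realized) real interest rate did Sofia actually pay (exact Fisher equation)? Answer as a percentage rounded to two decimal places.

-5.93%

Ex-post: (1 + 0.0260)/(1 + 0.0907) − 1 = -5.9320%
So the realized real rate is -5.93%.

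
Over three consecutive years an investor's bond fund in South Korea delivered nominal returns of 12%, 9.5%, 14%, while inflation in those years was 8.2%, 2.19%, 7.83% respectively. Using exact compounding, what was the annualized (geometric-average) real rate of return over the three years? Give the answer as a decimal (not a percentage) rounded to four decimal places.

Nominal growth factor = 1.1200 × 1.0950 × 1.1400 = 1.39809600
Price-level growth factor = 1.0820 × 1.0219 × 1.0783 = 1.19227178
Real growth factor = 1.39809600 / 1.19227178 = 1.17263196
Annualized real rate = 1.17263196^(1/3) − 1 = 5.4518% → 0.0545.

0.0545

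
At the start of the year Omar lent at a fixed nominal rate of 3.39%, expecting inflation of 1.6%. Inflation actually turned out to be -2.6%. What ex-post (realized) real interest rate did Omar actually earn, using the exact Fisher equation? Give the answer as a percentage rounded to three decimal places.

Ex-post: (1 + 0.0339)/(1 − 0.0260) − 1 = 6.1499%
So the realized real rate is 6.150%.

6.150%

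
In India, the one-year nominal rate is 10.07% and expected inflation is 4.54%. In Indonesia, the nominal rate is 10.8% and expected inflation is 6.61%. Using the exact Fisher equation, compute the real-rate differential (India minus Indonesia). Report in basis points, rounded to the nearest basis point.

India: (1 + 0.1007)/(1 + 0.0454) − 1 = 5.2898%
Indonesia: (1 + 0.1080)/(1 + 0.0661) − 1 = 3.9302%
Differential = 5.2898% − 3.9302% = 1.3596% → 136 basis points.

136 basis points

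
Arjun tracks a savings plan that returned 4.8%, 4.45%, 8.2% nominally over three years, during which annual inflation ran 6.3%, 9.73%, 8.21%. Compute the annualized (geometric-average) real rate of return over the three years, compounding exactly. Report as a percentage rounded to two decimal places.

-2.10%

Nominal growth factor = 1.0480 × 1.0445 × 1.0820 = 1.18439615
Price-level growth factor = 1.0630 × 1.0973 × 1.0821 = 1.26219379
Real growth factor = 1.18439615 / 1.26219379 = 0.93836316
Annualized real rate = 0.93836316^(1/3) − 1 = -2.0983% → -2.10%.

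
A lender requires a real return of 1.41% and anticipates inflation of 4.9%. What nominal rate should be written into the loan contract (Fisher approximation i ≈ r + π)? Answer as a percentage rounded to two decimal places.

i ≈ r + π = 1.41% + 4.9% = 6.31%.

6.31%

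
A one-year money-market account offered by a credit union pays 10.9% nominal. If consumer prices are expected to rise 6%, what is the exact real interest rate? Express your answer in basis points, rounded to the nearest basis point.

By the Fisher relation, 1 + r = (1 + i)/(1 + π).
1 + r = 1.10900 / 1.06000 = 1.046226
r = 1.046226 − 1 = 4.6226%, i.e. 462 basis points.

462 basis points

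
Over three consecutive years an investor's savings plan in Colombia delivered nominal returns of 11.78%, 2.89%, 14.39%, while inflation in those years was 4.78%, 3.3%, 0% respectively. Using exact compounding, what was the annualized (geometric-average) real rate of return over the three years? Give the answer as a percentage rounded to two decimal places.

Compound the nominal returns: 1.1178 × 1.0289 × 1.1439 = 1.31560445.
Compound inflation: 1.0478 × 1.0330 × 1.0000 = 1.08237740.
Deflate: 1.31560445 / 1.08237740 = 1.21547664.
Annualized real rate = 1.21547664^(1/3) − 1 = 6.7208% → 6.72%.

6.72%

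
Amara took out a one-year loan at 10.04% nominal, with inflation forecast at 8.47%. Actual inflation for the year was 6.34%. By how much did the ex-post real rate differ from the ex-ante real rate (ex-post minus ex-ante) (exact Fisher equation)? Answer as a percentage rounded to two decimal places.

Ex-ante: (1 + 0.1004)/(1 + 0.0847) − 1 = 1.4474%
Ex-post: (1 + 0.1004)/(1 + 0.0634) − 1 = 3.4794%
Difference (ex-post − ex-ante) = 2.0320% → 2.03%.

2.03%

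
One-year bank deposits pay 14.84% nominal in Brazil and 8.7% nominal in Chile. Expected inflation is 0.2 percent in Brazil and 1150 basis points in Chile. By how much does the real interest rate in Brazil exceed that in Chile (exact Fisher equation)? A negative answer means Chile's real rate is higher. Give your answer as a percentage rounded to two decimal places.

17.12%

Brazil: (1 + 0.1484)/(1 + 0.0020) − 1 = 14.6108%
Chile: (1 + 0.0870)/(1 + 0.1150) − 1 = -2.5112%
Differential = 14.6108% − (-2.5112%) = 17.1220% → 17.12%.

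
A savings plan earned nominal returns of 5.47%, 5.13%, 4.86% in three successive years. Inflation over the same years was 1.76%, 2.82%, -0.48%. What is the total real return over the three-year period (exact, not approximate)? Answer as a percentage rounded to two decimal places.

11.66%

Nominal growth factor = 1.0547 × 1.0513 × 1.0486 = 1.162694
Price-level growth factor = 1.0176 × 1.0282 × 0.9952 = 1.041274
Real growth factor = 1.162694 / 1.041274 = 1.116607
Total real return = 1.116607 − 1 → 11.66%.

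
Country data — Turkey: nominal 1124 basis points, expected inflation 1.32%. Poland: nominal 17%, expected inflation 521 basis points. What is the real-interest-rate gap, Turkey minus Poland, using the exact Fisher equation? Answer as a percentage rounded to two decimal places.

-1.42%

Turkey: (1 + 0.1124)/(1 + 0.0132) − 1 = 9.7908%
Poland: (1 + 0.1700)/(1 + 0.0521) − 1 = 11.2062%
Differential = 9.7908% − 11.2062% = -1.4154% → -1.42%.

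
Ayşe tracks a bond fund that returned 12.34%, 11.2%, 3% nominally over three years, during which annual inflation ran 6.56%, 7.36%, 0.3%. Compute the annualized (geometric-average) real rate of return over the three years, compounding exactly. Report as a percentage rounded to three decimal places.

3.891%

Nominal growth factor = 1.1234 × 1.1120 × 1.0300 = 1.28669742
Price-level growth factor = 1.0656 × 1.0736 × 1.0030 = 1.14746024
Real growth factor = 1.28669742 / 1.14746024 = 1.12134379
Annualized real rate = 1.12134379^(1/3) − 1 = 3.8914% → 3.891%.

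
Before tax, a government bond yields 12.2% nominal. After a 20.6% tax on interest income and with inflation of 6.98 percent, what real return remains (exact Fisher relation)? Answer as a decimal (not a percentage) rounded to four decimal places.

After-tax nominal return = 12.2% × (1 − 0.206) = 9.6868%.
1 + r = 1.096868 / 1.06980 = 1.025302
After-tax real rate = 1.025302 − 1 → 0.0253.

0.0253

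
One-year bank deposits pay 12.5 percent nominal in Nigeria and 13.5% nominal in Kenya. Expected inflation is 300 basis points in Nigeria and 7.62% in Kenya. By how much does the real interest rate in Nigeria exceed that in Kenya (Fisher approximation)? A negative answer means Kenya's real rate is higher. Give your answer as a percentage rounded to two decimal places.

3.62%

Nigeria: 12.5% − 3% = 9.500%
Kenya: 13.5% − 7.62% = 5.880%
Differential = 3.620% → 3.62%.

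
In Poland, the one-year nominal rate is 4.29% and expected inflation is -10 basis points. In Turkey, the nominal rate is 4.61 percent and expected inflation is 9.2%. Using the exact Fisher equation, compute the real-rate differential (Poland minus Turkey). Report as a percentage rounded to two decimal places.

Poland: (1 + 0.0429)/(1 − 0.0010) − 1 = 4.3944%
Turkey: (1 + 0.0461)/(1 + 0.0920) − 1 = -4.2033%
Differential = 4.3944% − (-4.2033%) = 8.5977% → 8.60%.

8.60%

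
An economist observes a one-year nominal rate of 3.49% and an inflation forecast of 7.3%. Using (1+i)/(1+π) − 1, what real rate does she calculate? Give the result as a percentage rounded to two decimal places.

1 + r = 1.03490 / 1.07300 = 0.964492
r = 0.964492 − 1 = -3.5508%, i.e. -3.55%.

-3.55%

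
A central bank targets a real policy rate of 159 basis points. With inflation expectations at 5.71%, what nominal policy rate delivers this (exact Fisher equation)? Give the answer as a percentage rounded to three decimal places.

(1 + i) = (1 + r)(1 + π) = 1.01590 × 1.05710 = 1.07390789
i = 1.07390789 − 1, so the required nominal rate is 7.391%.

7.391%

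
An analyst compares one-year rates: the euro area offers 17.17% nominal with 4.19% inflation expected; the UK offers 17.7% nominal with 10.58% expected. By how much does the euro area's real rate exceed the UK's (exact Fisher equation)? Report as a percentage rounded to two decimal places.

The euro area: (1 + 0.1717)/(1 + 0.0419) − 1 = 12.4580%
The UK: (1 + 0.1770)/(1 + 0.1058) − 1 = 6.4388%
Differential = 12.4580% − 6.4388% = 6.0192% → 6.02%.

6.02%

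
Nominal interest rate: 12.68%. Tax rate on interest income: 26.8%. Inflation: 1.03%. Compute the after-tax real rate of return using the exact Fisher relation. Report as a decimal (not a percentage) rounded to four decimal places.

0.0817

After-tax nominal return = 12.68% × (1 − 0.268) = 9.28176%.
1 + r = 1.0928176 / 1.01030 = 1.081676
After-tax real rate = 1.081676 − 1 → 0.0817.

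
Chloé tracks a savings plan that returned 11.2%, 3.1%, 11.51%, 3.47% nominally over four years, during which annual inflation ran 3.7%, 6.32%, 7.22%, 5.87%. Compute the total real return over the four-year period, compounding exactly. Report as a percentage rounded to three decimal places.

5.694%

Compound the nominal returns: 1.1120 × 1.0310 × 1.1151 × 1.0347 = 1.322792.
Compound inflation: 1.0370 × 1.0632 × 1.0722 × 1.0587 = 1.251533.
Deflate: 1.322792 / 1.251533 = 1.056937.
Total real return = 1.056937 − 1 → 5.694%.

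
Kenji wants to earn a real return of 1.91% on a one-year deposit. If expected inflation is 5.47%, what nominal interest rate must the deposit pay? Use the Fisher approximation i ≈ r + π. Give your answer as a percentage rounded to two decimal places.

i ≈ r + π = 1.91% + 5.47% = 7.38%.

7.38%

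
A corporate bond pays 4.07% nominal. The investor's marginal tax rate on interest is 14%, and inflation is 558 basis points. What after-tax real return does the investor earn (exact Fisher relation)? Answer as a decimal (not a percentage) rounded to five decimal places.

After-tax nominal return = 4.07% × (1 − 0.14) = 3.5002%.
1 + r = 1.035002 / 1.05580 = 0.980301
After-tax real rate = 0.980301 − 1 → -0.01970.

-0.01970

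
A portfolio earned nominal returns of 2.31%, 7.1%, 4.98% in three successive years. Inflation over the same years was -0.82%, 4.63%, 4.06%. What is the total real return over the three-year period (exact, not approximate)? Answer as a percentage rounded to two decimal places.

Compound the nominal returns: 1.0231 × 1.0710 × 1.0498 = 1.150308.
Compound inflation: 0.9918 × 1.0463 × 1.0406 = 1.079852.
Deflate: 1.150308 / 1.079852 = 1.065246.
Total real return = 1.065246 − 1 → 6.52%.

6.52%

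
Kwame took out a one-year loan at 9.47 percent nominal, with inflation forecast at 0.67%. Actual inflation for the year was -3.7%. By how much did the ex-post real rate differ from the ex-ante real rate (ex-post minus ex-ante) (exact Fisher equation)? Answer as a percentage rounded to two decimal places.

4.93%

Ex-ante: (1 + 0.0947)/(1 + 0.0067) − 1 = 8.7414%
Ex-post: (1 + 0.0947)/(1 − 0.0370) − 1 = 13.6760%
Difference (ex-post − ex-ante) = 4.9346% → 4.93%.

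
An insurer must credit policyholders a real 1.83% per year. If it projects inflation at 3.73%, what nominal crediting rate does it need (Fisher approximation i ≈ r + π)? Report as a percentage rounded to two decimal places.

5.56%

i ≈ r + π = 1.83% + 3.73% = 5.56%.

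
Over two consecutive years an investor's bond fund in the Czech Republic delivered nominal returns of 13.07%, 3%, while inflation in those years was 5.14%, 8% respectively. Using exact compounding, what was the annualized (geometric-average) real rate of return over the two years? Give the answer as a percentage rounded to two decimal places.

Nominal growth factor = 1.1307 × 1.0300 = 1.16462100
Price-level growth factor = 1.0514 × 1.0800 = 1.13551200
Real growth factor = 1.16462100 / 1.13551200 = 1.02563513
Annualized real rate = 1.02563513^(1/2) − 1 = 1.2736% → 1.27%.

1.27%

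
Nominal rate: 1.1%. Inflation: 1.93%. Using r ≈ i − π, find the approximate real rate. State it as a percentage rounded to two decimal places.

r ≈ i − π = 1.1% − 1.93% = -0.83%.

-0.83%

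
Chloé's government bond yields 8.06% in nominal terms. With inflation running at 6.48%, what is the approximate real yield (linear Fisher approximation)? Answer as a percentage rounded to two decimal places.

1.58%

r ≈ i − π = 8.06% − 6.48% = 1.58%.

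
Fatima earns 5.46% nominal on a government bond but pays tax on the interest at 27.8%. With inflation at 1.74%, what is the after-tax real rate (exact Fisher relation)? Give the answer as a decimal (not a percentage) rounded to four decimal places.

0.0216

After-tax nominal return = 5.46% × (1 − 0.278) = 3.94212%.
1 + r = 1.0394212 / 1.01740 = 1.021645
After-tax real rate = 1.021645 − 1 → 0.0216.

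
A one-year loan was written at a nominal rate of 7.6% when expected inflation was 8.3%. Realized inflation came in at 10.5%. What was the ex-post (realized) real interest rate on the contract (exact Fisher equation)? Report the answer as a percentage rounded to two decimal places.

Ex-post: (1 + 0.0760)/(1 + 0.1050) − 1 = -2.6244%
So the realized real rate is -2.62%.

-2.62%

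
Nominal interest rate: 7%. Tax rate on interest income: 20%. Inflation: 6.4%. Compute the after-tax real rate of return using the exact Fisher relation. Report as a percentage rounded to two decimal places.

After-tax nominal return = 7% × (1 − 0.2) = 5.6000%.
1 + r = 1.05600 / 1.06400 = 0.992481
After-tax real rate = 0.992481 − 1 → -0.75%.

-0.75%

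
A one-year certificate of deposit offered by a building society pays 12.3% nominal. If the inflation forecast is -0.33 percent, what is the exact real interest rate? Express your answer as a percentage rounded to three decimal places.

By the Fisher identity, 1 + r = (1 + i)/(1 + π).
1 + r = 1.12300 / 0.99670 = 1.126718
r = 1.126718 − 1 = 12.6718%, i.e. 12.672%.

12.672%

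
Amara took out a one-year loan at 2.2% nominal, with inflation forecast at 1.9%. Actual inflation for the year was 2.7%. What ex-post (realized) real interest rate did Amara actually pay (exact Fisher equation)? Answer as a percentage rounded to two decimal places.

Ex-post: (1 + 0.0220)/(1 + 0.0270) − 1 = -0.4869%
So the realized real rate is -0.49%.

-0.49%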